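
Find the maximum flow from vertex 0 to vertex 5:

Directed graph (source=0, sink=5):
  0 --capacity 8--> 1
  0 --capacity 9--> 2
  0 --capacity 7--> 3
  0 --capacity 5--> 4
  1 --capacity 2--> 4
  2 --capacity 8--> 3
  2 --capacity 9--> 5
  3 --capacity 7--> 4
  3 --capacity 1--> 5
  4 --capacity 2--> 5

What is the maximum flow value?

Computing max flow:
  Flow on (0->1): 2/8
  Flow on (0->2): 9/9
  Flow on (0->3): 1/7
  Flow on (1->4): 2/2
  Flow on (2->5): 9/9
  Flow on (3->5): 1/1
  Flow on (4->5): 2/2
Maximum flow = 12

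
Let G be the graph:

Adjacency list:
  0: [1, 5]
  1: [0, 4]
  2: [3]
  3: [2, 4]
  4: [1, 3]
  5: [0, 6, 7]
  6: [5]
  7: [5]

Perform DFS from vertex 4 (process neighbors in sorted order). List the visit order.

DFS from vertex 4 (neighbors processed in ascending order):
Visit order: 4, 1, 0, 5, 6, 7, 3, 2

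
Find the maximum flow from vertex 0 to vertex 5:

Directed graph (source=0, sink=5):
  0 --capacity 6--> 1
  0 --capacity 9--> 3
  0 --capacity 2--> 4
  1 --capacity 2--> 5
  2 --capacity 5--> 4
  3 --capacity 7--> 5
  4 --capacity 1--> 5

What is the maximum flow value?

Computing max flow:
  Flow on (0->1): 2/6
  Flow on (0->3): 7/9
  Flow on (0->4): 1/2
  Flow on (1->5): 2/2
  Flow on (3->5): 7/7
  Flow on (4->5): 1/1
Maximum flow = 10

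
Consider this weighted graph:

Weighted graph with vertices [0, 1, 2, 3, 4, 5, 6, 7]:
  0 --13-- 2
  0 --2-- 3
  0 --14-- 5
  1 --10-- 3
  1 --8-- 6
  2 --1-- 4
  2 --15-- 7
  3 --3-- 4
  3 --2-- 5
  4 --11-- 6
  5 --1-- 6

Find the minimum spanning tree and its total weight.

Applying Kruskal's algorithm (sort edges by weight, add if no cycle):
  Add (2,4) w=1
  Add (5,6) w=1
  Add (0,3) w=2
  Add (3,5) w=2
  Add (3,4) w=3
  Add (1,6) w=8
  Skip (1,3) w=10 (creates cycle)
  Skip (4,6) w=11 (creates cycle)
  Skip (0,2) w=13 (creates cycle)
  Skip (0,5) w=14 (creates cycle)
  Add (2,7) w=15
MST weight = 32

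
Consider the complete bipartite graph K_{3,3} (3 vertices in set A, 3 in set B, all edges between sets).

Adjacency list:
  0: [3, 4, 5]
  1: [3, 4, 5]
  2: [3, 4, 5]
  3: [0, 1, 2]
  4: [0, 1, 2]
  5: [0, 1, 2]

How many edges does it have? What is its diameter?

K_{3,3} has 3 * 3 = 9 edges.
Any vertex reaches any opposite-side vertex in 1 step; same-side vertices reach in 2 steps via any opposite-side vertex.
Diameter = 2.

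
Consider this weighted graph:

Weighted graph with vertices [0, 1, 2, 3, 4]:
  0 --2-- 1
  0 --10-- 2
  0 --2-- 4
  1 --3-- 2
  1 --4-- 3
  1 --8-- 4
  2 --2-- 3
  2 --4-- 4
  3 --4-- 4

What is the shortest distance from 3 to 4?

Using Dijkstra's algorithm from vertex 3:
Shortest path: 3 -> 4
Total weight: 4 = 4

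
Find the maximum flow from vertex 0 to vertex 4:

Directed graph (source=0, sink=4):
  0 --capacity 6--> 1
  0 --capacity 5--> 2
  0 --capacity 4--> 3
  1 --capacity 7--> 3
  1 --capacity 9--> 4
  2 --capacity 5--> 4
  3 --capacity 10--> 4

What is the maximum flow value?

Computing max flow:
  Flow on (0->1): 6/6
  Flow on (0->2): 5/5
  Flow on (0->3): 4/4
  Flow on (1->4): 6/9
  Flow on (2->4): 5/5
  Flow on (3->4): 4/10
Maximum flow = 15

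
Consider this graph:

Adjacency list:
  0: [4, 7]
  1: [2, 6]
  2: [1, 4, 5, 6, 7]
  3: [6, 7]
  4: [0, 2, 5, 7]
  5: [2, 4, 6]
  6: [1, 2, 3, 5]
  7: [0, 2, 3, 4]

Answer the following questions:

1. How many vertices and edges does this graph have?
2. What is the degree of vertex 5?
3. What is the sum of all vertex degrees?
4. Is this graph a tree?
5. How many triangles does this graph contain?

Count: 8 vertices, 13 edges.
Vertex 5 has neighbors [2, 4, 6], degree = 3.
Handshaking lemma: 2 * 13 = 26.
A tree on 8 vertices has 7 edges. This graph has 13 edges (6 extra). Not a tree.
Number of triangles = 5.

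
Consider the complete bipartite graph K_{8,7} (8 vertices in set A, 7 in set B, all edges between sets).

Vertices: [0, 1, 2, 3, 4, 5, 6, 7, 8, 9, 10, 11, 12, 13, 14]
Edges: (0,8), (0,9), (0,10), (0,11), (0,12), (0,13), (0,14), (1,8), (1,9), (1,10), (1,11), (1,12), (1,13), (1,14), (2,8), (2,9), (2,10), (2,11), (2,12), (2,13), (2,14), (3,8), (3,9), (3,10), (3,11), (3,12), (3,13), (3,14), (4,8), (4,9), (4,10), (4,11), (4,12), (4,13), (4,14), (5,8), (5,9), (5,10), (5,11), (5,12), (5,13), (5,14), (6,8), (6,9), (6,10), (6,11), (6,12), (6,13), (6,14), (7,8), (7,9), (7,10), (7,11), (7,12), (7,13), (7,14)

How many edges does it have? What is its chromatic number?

K_{8,7} has 8 * 7 = 56 edges.
Bipartite graphs have chromatic number 2 (color each partition differently).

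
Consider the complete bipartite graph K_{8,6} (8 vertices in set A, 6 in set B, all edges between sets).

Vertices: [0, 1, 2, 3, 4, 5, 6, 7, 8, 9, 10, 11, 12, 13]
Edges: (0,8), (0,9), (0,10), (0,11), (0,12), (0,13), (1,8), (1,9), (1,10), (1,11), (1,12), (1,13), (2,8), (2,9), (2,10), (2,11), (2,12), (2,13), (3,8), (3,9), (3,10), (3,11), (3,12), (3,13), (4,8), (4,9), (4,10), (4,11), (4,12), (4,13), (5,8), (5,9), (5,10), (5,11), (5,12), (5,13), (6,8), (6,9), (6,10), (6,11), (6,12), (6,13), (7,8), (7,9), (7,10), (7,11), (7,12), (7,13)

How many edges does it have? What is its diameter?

K_{8,6} has 8 * 6 = 48 edges.
Any vertex reaches any opposite-side vertex in 1 step; same-side vertices reach in 2 steps via any opposite-side vertex.
Diameter = 2.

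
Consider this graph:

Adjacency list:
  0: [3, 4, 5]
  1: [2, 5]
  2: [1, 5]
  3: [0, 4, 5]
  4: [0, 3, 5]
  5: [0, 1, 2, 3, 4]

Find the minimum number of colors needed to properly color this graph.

The graph has a maximum clique of size 4 (lower bound on chromatic number).
A valid 4-coloring: {0: 1, 1: 1, 2: 2, 3: 2, 4: 3, 5: 0}.
Chromatic number = 4.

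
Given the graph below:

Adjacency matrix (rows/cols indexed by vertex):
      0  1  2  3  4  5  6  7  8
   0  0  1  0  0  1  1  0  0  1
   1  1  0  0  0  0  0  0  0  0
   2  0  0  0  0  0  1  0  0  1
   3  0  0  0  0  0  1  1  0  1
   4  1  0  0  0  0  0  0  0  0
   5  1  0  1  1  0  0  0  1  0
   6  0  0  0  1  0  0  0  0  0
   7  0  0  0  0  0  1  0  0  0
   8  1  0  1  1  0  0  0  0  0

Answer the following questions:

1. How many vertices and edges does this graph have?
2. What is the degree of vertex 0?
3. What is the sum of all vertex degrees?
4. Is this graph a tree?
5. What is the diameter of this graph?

Count: 9 vertices, 10 edges.
Vertex 0 has neighbors [1, 4, 5, 8], degree = 4.
Handshaking lemma: 2 * 10 = 20.
A tree on 9 vertices has 8 edges. This graph has 10 edges (2 extra). Not a tree.
Diameter (longest shortest path) = 4.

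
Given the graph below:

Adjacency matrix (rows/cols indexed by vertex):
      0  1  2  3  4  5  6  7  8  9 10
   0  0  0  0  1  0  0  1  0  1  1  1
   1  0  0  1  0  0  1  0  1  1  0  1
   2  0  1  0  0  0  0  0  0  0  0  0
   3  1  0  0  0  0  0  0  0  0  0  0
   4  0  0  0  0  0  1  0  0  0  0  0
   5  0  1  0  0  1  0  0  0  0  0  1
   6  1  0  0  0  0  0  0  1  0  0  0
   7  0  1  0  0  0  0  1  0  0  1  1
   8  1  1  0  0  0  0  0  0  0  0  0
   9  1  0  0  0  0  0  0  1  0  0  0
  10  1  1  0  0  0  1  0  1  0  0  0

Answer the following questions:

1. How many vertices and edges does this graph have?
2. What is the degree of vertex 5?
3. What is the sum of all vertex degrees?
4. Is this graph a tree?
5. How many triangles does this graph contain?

Count: 11 vertices, 15 edges.
Vertex 5 has neighbors [1, 4, 10], degree = 3.
Handshaking lemma: 2 * 15 = 30.
A tree on 11 vertices has 10 edges. This graph has 15 edges (5 extra). Not a tree.
Number of triangles = 2.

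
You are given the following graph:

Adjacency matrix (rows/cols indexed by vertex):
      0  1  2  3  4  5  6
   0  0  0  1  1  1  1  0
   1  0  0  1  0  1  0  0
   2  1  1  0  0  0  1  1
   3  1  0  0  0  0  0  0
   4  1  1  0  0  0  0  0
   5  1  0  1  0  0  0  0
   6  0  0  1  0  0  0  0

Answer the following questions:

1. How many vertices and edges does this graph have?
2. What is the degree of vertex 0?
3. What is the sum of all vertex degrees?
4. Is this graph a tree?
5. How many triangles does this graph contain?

Count: 7 vertices, 8 edges.
Vertex 0 has neighbors [2, 3, 4, 5], degree = 4.
Handshaking lemma: 2 * 8 = 16.
A tree on 7 vertices has 6 edges. This graph has 8 edges (2 extra). Not a tree.
Number of triangles = 1.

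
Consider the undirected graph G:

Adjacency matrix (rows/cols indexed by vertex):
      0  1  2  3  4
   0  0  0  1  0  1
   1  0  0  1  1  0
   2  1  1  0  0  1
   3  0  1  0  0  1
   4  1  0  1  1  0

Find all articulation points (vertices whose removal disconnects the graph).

No articulation points. The graph is biconnected.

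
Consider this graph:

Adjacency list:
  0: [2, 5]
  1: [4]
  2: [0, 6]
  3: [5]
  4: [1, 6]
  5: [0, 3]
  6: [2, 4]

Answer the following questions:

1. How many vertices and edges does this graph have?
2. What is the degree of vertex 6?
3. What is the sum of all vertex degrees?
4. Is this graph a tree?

Count: 7 vertices, 6 edges.
Vertex 6 has neighbors [2, 4], degree = 2.
Handshaking lemma: 2 * 6 = 12.
A graph is a tree iff it is connected and has exactly n-1 edges. This graph is connected (all 7 vertices in one component) and has 7-1 = 6 edges. It is a tree.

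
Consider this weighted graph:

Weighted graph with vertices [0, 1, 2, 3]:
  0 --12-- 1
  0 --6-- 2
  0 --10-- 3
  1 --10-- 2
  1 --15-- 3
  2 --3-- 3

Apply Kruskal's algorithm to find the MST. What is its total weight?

Applying Kruskal's algorithm (sort edges by weight, add if no cycle):
  Add (2,3) w=3
  Add (0,2) w=6
  Skip (0,3) w=10 (creates cycle)
  Add (1,2) w=10
  Skip (0,1) w=12 (creates cycle)
  Skip (1,3) w=15 (creates cycle)
MST weight = 19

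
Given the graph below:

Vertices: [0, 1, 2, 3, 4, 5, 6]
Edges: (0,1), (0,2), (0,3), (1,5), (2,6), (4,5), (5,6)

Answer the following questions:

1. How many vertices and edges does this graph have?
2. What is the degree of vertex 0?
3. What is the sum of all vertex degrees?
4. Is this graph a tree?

Count: 7 vertices, 7 edges.
Vertex 0 has neighbors [1, 2, 3], degree = 3.
Handshaking lemma: 2 * 7 = 14.
A tree on 7 vertices has 6 edges. This graph has 7 edges (1 extra). Not a tree.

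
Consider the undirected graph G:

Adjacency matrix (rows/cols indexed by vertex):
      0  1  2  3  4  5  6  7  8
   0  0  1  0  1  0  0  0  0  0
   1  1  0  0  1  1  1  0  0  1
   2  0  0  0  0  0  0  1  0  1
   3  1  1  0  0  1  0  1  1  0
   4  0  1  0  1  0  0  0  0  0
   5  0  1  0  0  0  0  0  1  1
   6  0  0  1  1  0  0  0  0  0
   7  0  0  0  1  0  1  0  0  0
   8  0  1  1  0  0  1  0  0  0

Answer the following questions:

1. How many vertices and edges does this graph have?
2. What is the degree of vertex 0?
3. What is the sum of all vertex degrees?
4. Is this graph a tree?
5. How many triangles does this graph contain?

Count: 9 vertices, 13 edges.
Vertex 0 has neighbors [1, 3], degree = 2.
Handshaking lemma: 2 * 13 = 26.
A tree on 9 vertices has 8 edges. This graph has 13 edges (5 extra). Not a tree.
Number of triangles = 3.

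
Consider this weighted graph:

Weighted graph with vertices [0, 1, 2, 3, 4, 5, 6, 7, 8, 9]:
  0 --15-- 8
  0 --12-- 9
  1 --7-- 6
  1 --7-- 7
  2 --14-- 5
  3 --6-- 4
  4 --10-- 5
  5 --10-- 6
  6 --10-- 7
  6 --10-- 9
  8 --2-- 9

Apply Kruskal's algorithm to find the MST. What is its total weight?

Applying Kruskal's algorithm (sort edges by weight, add if no cycle):
  Add (8,9) w=2
  Add (3,4) w=6
  Add (1,7) w=7
  Add (1,6) w=7
  Add (4,5) w=10
  Add (5,6) w=10
  Skip (6,7) w=10 (creates cycle)
  Add (6,9) w=10
  Add (0,9) w=12
  Add (2,5) w=14
  Skip (0,8) w=15 (creates cycle)
MST weight = 78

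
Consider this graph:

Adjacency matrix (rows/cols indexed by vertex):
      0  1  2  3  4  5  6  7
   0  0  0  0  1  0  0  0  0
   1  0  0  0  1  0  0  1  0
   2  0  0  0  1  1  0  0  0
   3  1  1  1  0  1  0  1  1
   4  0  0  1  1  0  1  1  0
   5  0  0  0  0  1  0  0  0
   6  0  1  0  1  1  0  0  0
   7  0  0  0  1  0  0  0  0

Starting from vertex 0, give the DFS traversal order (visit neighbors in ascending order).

DFS from vertex 0 (neighbors processed in ascending order):
Visit order: 0, 3, 1, 6, 4, 2, 5, 7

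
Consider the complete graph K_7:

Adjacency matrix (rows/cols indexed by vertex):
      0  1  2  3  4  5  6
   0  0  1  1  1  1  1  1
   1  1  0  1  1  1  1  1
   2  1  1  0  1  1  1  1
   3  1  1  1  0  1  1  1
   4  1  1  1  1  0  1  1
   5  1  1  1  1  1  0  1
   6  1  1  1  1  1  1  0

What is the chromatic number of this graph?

In K_7, every vertex is adjacent to every other vertex.
Each vertex needs a unique color.
Chromatic number = 7.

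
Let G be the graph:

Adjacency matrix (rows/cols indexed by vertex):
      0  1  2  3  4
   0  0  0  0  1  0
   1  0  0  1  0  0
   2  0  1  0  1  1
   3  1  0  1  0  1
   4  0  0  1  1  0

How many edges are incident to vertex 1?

Vertex 1 has neighbors [2], so deg(1) = 1.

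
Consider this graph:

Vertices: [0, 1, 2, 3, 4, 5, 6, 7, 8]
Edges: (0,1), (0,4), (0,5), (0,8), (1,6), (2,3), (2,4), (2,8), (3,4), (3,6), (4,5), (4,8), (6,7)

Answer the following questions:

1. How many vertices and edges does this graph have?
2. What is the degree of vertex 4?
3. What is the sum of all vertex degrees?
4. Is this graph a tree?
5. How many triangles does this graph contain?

Count: 9 vertices, 13 edges.
Vertex 4 has neighbors [0, 2, 3, 5, 8], degree = 5.
Handshaking lemma: 2 * 13 = 26.
A tree on 9 vertices has 8 edges. This graph has 13 edges (5 extra). Not a tree.
Number of triangles = 4.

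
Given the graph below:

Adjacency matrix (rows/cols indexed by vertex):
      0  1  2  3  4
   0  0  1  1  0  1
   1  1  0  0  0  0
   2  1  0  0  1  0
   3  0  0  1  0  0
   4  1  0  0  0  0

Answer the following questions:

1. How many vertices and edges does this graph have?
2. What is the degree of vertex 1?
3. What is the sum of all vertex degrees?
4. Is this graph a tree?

Count: 5 vertices, 4 edges.
Vertex 1 has neighbors [0], degree = 1.
Handshaking lemma: 2 * 4 = 8.
A graph is a tree iff it is connected and has exactly n-1 edges. This graph is connected (all 5 vertices in one component) and has 5-1 = 4 edges. It is a tree.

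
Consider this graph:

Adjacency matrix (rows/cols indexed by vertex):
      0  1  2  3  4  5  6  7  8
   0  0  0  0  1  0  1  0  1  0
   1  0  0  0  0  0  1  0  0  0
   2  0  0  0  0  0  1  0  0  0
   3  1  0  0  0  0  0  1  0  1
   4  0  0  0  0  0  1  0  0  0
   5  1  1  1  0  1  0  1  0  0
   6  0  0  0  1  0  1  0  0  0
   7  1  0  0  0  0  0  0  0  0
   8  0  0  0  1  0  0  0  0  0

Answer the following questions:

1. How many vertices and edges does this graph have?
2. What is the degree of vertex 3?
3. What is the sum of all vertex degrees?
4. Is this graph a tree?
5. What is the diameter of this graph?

Count: 9 vertices, 9 edges.
Vertex 3 has neighbors [0, 6, 8], degree = 3.
Handshaking lemma: 2 * 9 = 18.
A tree on 9 vertices has 8 edges. This graph has 9 edges (1 extra). Not a tree.
Diameter (longest shortest path) = 4.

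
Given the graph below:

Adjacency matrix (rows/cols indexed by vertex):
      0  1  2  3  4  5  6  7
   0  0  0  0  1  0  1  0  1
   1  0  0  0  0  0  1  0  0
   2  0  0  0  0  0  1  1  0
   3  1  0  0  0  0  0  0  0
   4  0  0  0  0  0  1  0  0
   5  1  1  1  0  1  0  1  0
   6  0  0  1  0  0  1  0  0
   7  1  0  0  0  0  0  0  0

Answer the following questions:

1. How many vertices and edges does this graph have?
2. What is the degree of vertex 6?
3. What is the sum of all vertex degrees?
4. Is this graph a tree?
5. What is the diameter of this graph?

Count: 8 vertices, 8 edges.
Vertex 6 has neighbors [2, 5], degree = 2.
Handshaking lemma: 2 * 8 = 16.
A tree on 8 vertices has 7 edges. This graph has 8 edges (1 extra). Not a tree.
Diameter (longest shortest path) = 3.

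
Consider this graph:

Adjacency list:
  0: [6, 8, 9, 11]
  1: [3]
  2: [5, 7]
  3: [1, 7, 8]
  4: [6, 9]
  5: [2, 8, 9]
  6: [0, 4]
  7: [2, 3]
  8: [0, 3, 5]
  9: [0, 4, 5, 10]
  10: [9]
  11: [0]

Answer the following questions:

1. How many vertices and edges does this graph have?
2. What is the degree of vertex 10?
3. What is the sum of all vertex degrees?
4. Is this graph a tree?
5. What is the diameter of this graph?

Count: 12 vertices, 14 edges.
Vertex 10 has neighbors [9], degree = 1.
Handshaking lemma: 2 * 14 = 28.
A tree on 12 vertices has 11 edges. This graph has 14 edges (3 extra). Not a tree.
Diameter (longest shortest path) = 5.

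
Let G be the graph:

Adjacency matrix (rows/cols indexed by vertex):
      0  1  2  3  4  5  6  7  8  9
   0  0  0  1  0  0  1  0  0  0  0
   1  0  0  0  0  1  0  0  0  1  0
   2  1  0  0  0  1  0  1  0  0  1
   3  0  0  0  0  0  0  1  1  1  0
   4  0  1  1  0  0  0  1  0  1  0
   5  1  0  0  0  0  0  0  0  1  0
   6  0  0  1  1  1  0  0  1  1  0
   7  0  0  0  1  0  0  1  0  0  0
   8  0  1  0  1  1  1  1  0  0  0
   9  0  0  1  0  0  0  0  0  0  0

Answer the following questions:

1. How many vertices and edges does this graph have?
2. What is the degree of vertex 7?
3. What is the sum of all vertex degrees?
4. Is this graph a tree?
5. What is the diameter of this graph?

Count: 10 vertices, 15 edges.
Vertex 7 has neighbors [3, 6], degree = 2.
Handshaking lemma: 2 * 15 = 30.
A tree on 10 vertices has 9 edges. This graph has 15 edges (6 extra). Not a tree.
Diameter (longest shortest path) = 3.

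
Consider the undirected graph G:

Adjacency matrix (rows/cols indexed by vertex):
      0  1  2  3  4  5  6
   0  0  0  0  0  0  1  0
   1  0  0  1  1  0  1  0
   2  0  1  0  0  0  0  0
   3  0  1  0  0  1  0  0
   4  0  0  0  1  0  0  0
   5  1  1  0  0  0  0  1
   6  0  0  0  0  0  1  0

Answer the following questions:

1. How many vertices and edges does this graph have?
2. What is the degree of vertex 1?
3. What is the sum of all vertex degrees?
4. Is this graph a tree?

Count: 7 vertices, 6 edges.
Vertex 1 has neighbors [2, 3, 5], degree = 3.
Handshaking lemma: 2 * 6 = 12.
A graph is a tree iff it is connected and has exactly n-1 edges. This graph is connected (all 7 vertices in one component) and has 7-1 = 6 edges. It is a tree.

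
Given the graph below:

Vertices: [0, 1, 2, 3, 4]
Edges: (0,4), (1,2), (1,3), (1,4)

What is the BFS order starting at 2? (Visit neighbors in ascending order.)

BFS from vertex 2 (neighbors processed in ascending order):
Visit order: 2, 1, 3, 4, 0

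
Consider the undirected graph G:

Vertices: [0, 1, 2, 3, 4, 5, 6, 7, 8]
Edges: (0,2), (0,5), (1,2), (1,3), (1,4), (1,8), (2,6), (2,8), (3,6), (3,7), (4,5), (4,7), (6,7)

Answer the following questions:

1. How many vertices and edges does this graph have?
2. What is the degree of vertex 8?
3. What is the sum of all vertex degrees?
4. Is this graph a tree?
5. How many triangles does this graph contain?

Count: 9 vertices, 13 edges.
Vertex 8 has neighbors [1, 2], degree = 2.
Handshaking lemma: 2 * 13 = 26.
A tree on 9 vertices has 8 edges. This graph has 13 edges (5 extra). Not a tree.
Number of triangles = 2.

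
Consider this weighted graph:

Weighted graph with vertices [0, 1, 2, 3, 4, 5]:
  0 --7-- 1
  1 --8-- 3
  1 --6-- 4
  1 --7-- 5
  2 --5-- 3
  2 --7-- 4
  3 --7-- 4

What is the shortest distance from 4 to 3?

Using Dijkstra's algorithm from vertex 4:
Shortest path: 4 -> 3
Total weight: 7 = 7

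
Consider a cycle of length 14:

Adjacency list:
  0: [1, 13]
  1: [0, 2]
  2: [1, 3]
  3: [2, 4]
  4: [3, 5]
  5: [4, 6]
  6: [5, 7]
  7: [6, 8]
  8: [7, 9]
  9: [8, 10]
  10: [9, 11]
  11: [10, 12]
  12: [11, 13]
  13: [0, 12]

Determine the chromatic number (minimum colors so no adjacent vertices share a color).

This is an even cycle (C_14). Even cycles are bipartite.
Chromatic number = 2.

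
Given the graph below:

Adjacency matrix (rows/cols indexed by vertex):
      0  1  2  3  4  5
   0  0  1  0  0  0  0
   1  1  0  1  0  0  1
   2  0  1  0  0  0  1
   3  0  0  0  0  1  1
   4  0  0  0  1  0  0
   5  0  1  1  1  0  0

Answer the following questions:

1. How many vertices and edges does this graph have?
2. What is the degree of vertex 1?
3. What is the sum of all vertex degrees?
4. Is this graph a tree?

Count: 6 vertices, 6 edges.
Vertex 1 has neighbors [0, 2, 5], degree = 3.
Handshaking lemma: 2 * 6 = 12.
A tree on 6 vertices has 5 edges. This graph has 6 edges (1 extra). Not a tree.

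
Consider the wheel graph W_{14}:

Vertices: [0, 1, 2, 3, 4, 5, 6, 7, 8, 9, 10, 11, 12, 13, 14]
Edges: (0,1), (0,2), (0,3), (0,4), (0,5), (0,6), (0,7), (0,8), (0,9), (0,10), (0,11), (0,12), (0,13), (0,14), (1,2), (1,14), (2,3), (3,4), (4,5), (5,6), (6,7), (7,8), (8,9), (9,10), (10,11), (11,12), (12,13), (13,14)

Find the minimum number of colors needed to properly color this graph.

W_{14} = C_{14} plus a hub adjacent to every cycle vertex.
The outer cycle needs 2 colors (even cycle); the hub is adjacent to all of them so needs a fresh color.
Chromatic number = 2 + 1 = 3.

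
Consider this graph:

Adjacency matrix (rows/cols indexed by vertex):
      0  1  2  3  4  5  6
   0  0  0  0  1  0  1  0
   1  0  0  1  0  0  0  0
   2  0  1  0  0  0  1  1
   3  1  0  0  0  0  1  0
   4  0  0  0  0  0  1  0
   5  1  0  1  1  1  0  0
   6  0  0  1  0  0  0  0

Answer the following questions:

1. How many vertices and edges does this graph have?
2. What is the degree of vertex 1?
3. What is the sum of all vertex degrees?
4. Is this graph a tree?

Count: 7 vertices, 7 edges.
Vertex 1 has neighbors [2], degree = 1.
Handshaking lemma: 2 * 7 = 14.
A tree on 7 vertices has 6 edges. This graph has 7 edges (1 extra). Not a tree.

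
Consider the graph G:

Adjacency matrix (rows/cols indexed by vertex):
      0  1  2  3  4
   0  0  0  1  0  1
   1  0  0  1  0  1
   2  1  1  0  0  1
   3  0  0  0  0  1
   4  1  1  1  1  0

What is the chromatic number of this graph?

The graph has a maximum clique of size 3 (lower bound on chromatic number).
A valid 3-coloring: {0: 2, 1: 2, 2: 1, 3: 1, 4: 0}.
Chromatic number = 3.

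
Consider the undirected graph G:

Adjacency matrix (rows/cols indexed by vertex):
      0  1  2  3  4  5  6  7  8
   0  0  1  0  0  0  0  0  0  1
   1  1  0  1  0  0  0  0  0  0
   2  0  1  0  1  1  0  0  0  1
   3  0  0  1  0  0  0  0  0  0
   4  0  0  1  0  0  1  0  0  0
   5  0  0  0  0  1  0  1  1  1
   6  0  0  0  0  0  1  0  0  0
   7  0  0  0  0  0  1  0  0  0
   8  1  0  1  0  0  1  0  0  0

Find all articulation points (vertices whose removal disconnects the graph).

An articulation point is a vertex whose removal disconnects the graph.
Articulation points: [2, 5]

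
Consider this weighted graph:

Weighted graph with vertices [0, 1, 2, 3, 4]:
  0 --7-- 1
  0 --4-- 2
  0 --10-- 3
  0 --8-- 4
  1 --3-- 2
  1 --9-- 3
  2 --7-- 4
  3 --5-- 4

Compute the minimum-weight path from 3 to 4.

Using Dijkstra's algorithm from vertex 3:
Shortest path: 3 -> 4
Total weight: 5 = 5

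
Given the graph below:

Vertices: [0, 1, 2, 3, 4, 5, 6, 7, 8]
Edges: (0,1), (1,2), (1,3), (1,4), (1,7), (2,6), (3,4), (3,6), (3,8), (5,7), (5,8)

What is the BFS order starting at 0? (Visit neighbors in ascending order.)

BFS from vertex 0 (neighbors processed in ascending order):
Visit order: 0, 1, 2, 3, 4, 7, 6, 8, 5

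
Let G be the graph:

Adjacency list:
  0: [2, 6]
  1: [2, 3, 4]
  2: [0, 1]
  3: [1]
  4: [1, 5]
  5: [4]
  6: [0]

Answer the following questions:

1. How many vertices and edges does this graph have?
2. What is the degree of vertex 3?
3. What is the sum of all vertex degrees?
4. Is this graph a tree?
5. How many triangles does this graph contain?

Count: 7 vertices, 6 edges.
Vertex 3 has neighbors [1], degree = 1.
Handshaking lemma: 2 * 6 = 12.
A graph is a tree iff it is connected and has exactly n-1 edges. This graph is connected (all 7 vertices in one component) and has 7-1 = 6 edges. It is a tree.
Number of triangles = 0.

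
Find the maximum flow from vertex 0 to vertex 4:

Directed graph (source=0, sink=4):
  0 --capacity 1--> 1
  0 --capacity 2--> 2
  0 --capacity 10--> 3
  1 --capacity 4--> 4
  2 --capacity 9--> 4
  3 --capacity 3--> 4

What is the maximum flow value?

Computing max flow:
  Flow on (0->1): 1/1
  Flow on (0->2): 2/2
  Flow on (0->3): 3/10
  Flow on (1->4): 1/4
  Flow on (2->4): 2/9
  Flow on (3->4): 3/3
Maximum flow = 6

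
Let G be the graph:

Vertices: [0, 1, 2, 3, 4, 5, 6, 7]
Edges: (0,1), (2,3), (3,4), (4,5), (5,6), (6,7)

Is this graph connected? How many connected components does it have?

Checking connectivity: the graph has 2 connected component(s).
Components: [[0, 1], [2, 3, 4, 5, 6, 7]]. The graph is NOT connected.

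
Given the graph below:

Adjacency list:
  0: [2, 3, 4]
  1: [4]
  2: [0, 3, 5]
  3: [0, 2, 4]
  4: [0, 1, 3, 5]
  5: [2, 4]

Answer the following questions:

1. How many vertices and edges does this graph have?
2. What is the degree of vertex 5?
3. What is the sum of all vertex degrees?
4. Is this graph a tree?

Count: 6 vertices, 8 edges.
Vertex 5 has neighbors [2, 4], degree = 2.
Handshaking lemma: 2 * 8 = 16.
A tree on 6 vertices has 5 edges. This graph has 8 edges (3 extra). Not a tree.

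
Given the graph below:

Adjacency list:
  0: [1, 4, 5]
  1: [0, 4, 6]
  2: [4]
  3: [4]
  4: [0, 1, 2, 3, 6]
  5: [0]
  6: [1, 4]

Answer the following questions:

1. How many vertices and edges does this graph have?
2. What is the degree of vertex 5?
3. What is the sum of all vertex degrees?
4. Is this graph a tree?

Count: 7 vertices, 8 edges.
Vertex 5 has neighbors [0], degree = 1.
Handshaking lemma: 2 * 8 = 16.
A tree on 7 vertices has 6 edges. This graph has 8 edges (2 extra). Not a tree.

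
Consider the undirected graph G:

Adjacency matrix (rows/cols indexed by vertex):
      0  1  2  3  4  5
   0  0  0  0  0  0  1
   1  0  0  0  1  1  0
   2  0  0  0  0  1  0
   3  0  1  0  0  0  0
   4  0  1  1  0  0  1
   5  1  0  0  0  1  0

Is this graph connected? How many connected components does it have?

Checking connectivity: the graph has 1 connected component(s).
All vertices are reachable from each other. The graph IS connected.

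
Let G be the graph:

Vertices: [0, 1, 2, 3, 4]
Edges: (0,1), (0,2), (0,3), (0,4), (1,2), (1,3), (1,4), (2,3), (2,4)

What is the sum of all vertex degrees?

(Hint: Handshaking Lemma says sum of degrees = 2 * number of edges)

Count edges: 9 edges.
By Handshaking Lemma: sum of degrees = 2 * 9 = 18.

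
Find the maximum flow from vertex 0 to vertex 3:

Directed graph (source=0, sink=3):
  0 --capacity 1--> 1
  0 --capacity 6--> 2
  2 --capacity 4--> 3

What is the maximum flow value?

Computing max flow:
  Flow on (0->2): 4/6
  Flow on (2->3): 4/4
Maximum flow = 4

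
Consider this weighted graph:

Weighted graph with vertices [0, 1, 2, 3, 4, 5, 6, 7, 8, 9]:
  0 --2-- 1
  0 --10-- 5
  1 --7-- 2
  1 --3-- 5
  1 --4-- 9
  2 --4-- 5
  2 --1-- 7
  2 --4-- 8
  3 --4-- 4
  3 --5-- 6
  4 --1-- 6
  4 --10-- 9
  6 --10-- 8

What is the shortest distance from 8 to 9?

Using Dijkstra's algorithm from vertex 8:
Shortest path: 8 -> 2 -> 1 -> 9
Total weight: 4 + 7 + 4 = 15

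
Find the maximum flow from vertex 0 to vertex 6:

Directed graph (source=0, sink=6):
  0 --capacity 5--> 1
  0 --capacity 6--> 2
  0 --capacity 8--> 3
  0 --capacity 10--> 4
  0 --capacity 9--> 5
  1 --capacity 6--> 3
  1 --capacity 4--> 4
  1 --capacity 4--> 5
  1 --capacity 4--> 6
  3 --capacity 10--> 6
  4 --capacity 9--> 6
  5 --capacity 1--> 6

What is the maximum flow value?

Computing max flow:
  Flow on (0->1): 5/5
  Flow on (0->3): 8/8
  Flow on (0->4): 9/10
  Flow on (0->5): 1/9
  Flow on (1->3): 1/6
  Flow on (1->6): 4/4
  Flow on (3->6): 9/10
  Flow on (4->6): 9/9
  Flow on (5->6): 1/1
Maximum flow = 23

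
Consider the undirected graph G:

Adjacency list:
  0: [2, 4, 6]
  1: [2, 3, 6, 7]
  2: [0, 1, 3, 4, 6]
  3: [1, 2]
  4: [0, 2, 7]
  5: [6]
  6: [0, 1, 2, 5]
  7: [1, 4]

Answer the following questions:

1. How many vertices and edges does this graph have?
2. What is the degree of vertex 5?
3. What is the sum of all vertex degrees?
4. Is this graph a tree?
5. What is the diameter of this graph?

Count: 8 vertices, 12 edges.
Vertex 5 has neighbors [6], degree = 1.
Handshaking lemma: 2 * 12 = 24.
A tree on 8 vertices has 7 edges. This graph has 12 edges (5 extra). Not a tree.
Diameter (longest shortest path) = 3.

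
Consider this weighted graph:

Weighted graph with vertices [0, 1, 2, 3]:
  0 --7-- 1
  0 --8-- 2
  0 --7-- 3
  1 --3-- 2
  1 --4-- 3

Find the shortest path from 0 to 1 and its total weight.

Using Dijkstra's algorithm from vertex 0:
Shortest path: 0 -> 1
Total weight: 7 = 7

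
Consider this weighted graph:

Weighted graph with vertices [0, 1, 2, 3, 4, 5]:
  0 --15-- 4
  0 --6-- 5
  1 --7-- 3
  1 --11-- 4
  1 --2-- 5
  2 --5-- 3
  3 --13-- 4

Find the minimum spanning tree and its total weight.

Applying Kruskal's algorithm (sort edges by weight, add if no cycle):
  Add (1,5) w=2
  Add (2,3) w=5
  Add (0,5) w=6
  Add (1,3) w=7
  Add (1,4) w=11
  Skip (3,4) w=13 (creates cycle)
  Skip (0,4) w=15 (creates cycle)
MST weight = 31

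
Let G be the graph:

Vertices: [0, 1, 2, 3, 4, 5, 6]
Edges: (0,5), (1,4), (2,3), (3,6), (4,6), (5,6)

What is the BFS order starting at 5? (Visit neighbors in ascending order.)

BFS from vertex 5 (neighbors processed in ascending order):
Visit order: 5, 0, 6, 3, 4, 2, 1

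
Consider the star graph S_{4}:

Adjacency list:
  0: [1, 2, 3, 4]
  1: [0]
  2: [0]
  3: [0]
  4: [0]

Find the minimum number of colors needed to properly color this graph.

S_{4} has one hub adjacent to 4 leaves; leaves are pairwise non-adjacent.
Color the hub 0 and every leaf 1.
Chromatic number = 2.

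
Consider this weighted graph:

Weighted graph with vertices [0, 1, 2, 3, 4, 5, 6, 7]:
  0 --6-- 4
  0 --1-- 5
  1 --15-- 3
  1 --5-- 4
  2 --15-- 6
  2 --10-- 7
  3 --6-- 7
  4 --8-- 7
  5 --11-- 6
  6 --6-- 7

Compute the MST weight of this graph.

Applying Kruskal's algorithm (sort edges by weight, add if no cycle):
  Add (0,5) w=1
  Add (1,4) w=5
  Add (0,4) w=6
  Add (3,7) w=6
  Add (6,7) w=6
  Add (4,7) w=8
  Add (2,7) w=10
  Skip (5,6) w=11 (creates cycle)
  Skip (1,3) w=15 (creates cycle)
  Skip (2,6) w=15 (creates cycle)
MST weight = 42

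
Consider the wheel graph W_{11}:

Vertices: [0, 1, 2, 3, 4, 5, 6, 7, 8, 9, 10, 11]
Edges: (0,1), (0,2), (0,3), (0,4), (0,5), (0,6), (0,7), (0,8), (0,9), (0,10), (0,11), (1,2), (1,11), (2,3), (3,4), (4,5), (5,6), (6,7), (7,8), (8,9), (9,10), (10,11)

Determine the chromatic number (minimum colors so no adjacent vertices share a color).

W_{11} = C_{11} plus a hub adjacent to every cycle vertex.
The outer cycle needs 3 colors (odd cycle); the hub is adjacent to all of them so needs a fresh color.
Chromatic number = 3 + 1 = 4.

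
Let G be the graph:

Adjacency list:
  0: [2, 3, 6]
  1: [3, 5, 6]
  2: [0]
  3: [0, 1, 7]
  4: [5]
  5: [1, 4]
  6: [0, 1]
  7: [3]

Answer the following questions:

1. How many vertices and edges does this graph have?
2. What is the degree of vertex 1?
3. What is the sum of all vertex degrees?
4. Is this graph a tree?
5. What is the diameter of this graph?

Count: 8 vertices, 8 edges.
Vertex 1 has neighbors [3, 5, 6], degree = 3.
Handshaking lemma: 2 * 8 = 16.
A tree on 8 vertices has 7 edges. This graph has 8 edges (1 extra). Not a tree.
Diameter (longest shortest path) = 5.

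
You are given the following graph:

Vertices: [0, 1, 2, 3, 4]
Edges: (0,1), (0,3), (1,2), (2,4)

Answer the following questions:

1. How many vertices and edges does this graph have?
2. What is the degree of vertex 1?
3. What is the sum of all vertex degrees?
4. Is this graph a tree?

Count: 5 vertices, 4 edges.
Vertex 1 has neighbors [0, 2], degree = 2.
Handshaking lemma: 2 * 4 = 8.
A graph is a tree iff it is connected and has exactly n-1 edges. This graph is connected (all 5 vertices in one component) and has 5-1 = 4 edges. It is a tree.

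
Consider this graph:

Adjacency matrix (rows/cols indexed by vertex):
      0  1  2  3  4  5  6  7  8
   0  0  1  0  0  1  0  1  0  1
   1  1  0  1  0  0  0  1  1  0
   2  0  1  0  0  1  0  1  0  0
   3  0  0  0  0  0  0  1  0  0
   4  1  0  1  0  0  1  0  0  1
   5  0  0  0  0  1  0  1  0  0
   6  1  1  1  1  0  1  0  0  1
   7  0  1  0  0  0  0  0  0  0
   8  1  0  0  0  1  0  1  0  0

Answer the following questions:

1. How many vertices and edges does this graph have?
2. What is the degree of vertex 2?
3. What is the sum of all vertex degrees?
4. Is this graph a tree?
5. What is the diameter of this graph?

Count: 9 vertices, 14 edges.
Vertex 2 has neighbors [1, 4, 6], degree = 3.
Handshaking lemma: 2 * 14 = 28.
A tree on 9 vertices has 8 edges. This graph has 14 edges (6 extra). Not a tree.
Diameter (longest shortest path) = 3.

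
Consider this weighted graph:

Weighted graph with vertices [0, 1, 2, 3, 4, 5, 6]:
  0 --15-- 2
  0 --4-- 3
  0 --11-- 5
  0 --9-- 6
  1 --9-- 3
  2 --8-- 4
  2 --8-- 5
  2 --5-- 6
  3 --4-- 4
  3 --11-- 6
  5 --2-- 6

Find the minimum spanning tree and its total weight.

Applying Kruskal's algorithm (sort edges by weight, add if no cycle):
  Add (5,6) w=2
  Add (0,3) w=4
  Add (3,4) w=4
  Add (2,6) w=5
  Add (2,4) w=8
  Skip (2,5) w=8 (creates cycle)
  Skip (0,6) w=9 (creates cycle)
  Add (1,3) w=9
  Skip (0,5) w=11 (creates cycle)
  Skip (3,6) w=11 (creates cycle)
  Skip (0,2) w=15 (creates cycle)
MST weight = 32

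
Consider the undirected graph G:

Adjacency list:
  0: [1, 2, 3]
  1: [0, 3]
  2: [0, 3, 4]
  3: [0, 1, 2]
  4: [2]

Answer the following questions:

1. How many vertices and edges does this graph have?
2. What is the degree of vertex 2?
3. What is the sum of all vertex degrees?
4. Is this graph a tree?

Count: 5 vertices, 6 edges.
Vertex 2 has neighbors [0, 3, 4], degree = 3.
Handshaking lemma: 2 * 6 = 12.
A tree on 5 vertices has 4 edges. This graph has 6 edges (2 extra). Not a tree.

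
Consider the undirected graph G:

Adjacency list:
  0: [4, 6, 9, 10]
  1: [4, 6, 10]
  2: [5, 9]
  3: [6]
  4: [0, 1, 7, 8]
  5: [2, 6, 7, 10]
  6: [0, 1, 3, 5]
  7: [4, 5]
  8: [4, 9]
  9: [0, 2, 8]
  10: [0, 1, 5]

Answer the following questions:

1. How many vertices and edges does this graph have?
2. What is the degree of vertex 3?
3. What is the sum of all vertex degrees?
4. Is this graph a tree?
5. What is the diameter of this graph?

Count: 11 vertices, 16 edges.
Vertex 3 has neighbors [6], degree = 1.
Handshaking lemma: 2 * 16 = 32.
A tree on 11 vertices has 10 edges. This graph has 16 edges (6 extra). Not a tree.
Diameter (longest shortest path) = 4.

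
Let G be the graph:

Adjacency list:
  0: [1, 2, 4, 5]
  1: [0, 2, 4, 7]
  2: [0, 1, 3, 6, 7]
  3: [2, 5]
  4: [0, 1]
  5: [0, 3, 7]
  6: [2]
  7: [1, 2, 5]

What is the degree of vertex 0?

Vertex 0 has neighbors [1, 2, 4, 5], so deg(0) = 4.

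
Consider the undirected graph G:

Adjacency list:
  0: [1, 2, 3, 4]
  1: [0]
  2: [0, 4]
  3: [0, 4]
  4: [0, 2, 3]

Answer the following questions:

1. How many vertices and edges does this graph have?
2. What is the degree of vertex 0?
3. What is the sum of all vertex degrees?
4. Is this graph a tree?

Count: 5 vertices, 6 edges.
Vertex 0 has neighbors [1, 2, 3, 4], degree = 4.
Handshaking lemma: 2 * 6 = 12.
A tree on 5 vertices has 4 edges. This graph has 6 edges (2 extra). Not a tree.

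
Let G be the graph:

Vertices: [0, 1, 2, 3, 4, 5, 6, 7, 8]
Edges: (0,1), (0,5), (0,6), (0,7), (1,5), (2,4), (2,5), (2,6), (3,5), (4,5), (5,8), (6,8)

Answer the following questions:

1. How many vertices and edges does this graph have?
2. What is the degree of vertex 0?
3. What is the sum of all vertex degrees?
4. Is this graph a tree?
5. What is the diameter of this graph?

Count: 9 vertices, 12 edges.
Vertex 0 has neighbors [1, 5, 6, 7], degree = 4.
Handshaking lemma: 2 * 12 = 24.
A tree on 9 vertices has 8 edges. This graph has 12 edges (4 extra). Not a tree.
Diameter (longest shortest path) = 3.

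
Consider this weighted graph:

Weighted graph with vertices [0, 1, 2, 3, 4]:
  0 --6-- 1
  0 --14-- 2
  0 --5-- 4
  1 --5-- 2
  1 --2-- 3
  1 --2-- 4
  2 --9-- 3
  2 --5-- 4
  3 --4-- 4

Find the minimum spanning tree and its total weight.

Applying Kruskal's algorithm (sort edges by weight, add if no cycle):
  Add (1,4) w=2
  Add (1,3) w=2
  Skip (3,4) w=4 (creates cycle)
  Add (0,4) w=5
  Add (1,2) w=5
  Skip (2,4) w=5 (creates cycle)
  Skip (0,1) w=6 (creates cycle)
  Skip (2,3) w=9 (creates cycle)
  Skip (0,2) w=14 (creates cycle)
MST weight = 14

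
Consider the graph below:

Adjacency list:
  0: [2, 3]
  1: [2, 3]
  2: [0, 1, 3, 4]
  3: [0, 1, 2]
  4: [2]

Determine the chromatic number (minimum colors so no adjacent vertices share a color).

The graph has a maximum clique of size 3 (lower bound on chromatic number).
A valid 3-coloring: {0: 2, 1: 2, 2: 0, 3: 1, 4: 1}.
Chromatic number = 3.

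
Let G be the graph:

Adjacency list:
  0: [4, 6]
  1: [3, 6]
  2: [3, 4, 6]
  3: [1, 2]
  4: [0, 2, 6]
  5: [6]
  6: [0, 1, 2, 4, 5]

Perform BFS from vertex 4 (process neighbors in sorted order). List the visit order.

BFS from vertex 4 (neighbors processed in ascending order):
Visit order: 4, 0, 2, 6, 3, 1, 5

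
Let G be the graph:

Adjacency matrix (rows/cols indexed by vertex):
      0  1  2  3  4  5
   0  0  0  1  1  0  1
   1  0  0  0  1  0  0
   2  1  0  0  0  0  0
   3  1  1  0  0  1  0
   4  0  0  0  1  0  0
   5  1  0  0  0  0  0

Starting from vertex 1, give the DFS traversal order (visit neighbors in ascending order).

DFS from vertex 1 (neighbors processed in ascending order):
Visit order: 1, 3, 0, 2, 5, 4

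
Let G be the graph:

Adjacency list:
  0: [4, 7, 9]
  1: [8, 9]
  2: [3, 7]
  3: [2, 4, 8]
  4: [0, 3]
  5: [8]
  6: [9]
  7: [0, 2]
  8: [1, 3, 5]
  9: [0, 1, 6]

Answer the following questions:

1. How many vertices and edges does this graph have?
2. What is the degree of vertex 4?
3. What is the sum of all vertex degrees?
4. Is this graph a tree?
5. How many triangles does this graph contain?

Count: 10 vertices, 11 edges.
Vertex 4 has neighbors [0, 3], degree = 2.
Handshaking lemma: 2 * 11 = 22.
A tree on 10 vertices has 9 edges. This graph has 11 edges (2 extra). Not a tree.
Number of triangles = 0.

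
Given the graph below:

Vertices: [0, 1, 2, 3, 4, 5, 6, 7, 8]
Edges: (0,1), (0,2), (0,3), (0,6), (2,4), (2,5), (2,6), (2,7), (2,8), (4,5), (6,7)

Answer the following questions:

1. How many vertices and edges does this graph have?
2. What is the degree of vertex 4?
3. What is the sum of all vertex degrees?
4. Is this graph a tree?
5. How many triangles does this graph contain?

Count: 9 vertices, 11 edges.
Vertex 4 has neighbors [2, 5], degree = 2.
Handshaking lemma: 2 * 11 = 22.
A tree on 9 vertices has 8 edges. This graph has 11 edges (3 extra). Not a tree.
Number of triangles = 3.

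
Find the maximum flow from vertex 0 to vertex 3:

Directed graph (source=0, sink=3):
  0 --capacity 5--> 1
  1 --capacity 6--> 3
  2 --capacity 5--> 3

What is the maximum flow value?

Computing max flow:
  Flow on (0->1): 5/5
  Flow on (1->3): 5/6
Maximum flow = 5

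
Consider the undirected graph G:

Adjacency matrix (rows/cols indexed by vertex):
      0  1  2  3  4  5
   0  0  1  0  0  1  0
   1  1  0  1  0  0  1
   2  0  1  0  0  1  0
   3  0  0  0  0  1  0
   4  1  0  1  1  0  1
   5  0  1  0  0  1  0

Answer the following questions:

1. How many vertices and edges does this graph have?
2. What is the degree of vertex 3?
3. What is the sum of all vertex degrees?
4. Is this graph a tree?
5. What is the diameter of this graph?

Count: 6 vertices, 7 edges.
Vertex 3 has neighbors [4], degree = 1.
Handshaking lemma: 2 * 7 = 14.
A tree on 6 vertices has 5 edges. This graph has 7 edges (2 extra). Not a tree.
Diameter (longest shortest path) = 3.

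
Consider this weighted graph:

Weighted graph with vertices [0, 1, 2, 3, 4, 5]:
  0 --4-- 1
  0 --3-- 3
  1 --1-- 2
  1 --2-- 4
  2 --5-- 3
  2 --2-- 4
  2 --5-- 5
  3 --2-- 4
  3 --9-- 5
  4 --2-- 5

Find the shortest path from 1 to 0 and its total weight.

Using Dijkstra's algorithm from vertex 1:
Shortest path: 1 -> 0
Total weight: 4 = 4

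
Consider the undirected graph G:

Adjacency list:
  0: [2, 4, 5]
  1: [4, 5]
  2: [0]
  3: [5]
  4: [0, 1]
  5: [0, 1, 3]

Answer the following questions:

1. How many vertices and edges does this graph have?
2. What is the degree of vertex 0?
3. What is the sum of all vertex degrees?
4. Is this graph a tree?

Count: 6 vertices, 6 edges.
Vertex 0 has neighbors [2, 4, 5], degree = 3.
Handshaking lemma: 2 * 6 = 12.
A tree on 6 vertices has 5 edges. This graph has 6 edges (1 extra). Not a tree.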